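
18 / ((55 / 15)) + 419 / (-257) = 3.28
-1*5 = -5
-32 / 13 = -2.46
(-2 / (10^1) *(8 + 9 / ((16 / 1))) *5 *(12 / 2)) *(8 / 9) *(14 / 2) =-959 / 3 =-319.67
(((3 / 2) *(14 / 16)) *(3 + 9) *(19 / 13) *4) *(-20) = -23940 / 13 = -1841.54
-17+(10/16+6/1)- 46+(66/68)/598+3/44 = -25185539/447304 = -56.31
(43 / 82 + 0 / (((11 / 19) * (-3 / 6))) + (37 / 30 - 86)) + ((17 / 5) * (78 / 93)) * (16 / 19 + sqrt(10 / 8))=-5929129 / 72447 + 221 * sqrt(5) / 155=-78.65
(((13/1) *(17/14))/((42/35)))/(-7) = -1105/588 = -1.88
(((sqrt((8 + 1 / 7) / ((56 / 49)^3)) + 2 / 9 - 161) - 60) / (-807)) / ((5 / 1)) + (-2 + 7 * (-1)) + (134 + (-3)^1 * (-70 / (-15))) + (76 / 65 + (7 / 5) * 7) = 11521379 / 94419 - 7 * sqrt(114) / 129120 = 122.02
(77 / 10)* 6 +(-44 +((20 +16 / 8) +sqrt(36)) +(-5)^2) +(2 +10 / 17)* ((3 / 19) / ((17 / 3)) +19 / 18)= 58.00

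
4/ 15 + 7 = 109/ 15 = 7.27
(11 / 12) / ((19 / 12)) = 11 / 19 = 0.58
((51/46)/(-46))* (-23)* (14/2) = 3.88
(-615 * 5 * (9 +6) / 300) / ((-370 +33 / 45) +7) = 9225 / 21736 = 0.42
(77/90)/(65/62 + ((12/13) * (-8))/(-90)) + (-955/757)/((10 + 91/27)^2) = 3032756458712/4044871529997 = 0.75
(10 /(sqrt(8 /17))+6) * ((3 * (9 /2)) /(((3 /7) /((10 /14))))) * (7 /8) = 945 /8+1575 * sqrt(34) /32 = 405.12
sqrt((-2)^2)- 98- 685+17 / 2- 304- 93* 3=-2711 / 2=-1355.50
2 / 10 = 1 / 5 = 0.20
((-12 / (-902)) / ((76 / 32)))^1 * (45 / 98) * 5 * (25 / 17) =135000 / 7137977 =0.02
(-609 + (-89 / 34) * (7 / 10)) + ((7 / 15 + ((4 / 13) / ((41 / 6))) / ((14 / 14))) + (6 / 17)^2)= -5639566513 / 9242220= -610.20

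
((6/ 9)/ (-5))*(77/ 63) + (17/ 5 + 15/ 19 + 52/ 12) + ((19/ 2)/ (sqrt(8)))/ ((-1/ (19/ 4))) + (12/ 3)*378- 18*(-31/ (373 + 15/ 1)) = 757261897/ 497610- 361*sqrt(2)/ 32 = 1505.84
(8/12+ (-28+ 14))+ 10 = -10/3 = -3.33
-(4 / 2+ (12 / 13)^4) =-77858 / 28561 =-2.73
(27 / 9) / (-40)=-3 / 40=-0.08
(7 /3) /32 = 7 /96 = 0.07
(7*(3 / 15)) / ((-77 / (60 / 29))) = -12 / 319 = -0.04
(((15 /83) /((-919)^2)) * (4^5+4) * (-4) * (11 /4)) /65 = -33924 /911281319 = -0.00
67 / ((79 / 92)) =6164 / 79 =78.03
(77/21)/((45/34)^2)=12716/6075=2.09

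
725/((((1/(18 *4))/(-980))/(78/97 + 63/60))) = -94849552.58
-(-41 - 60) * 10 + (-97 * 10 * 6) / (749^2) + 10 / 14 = 567005905 / 561001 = 1010.70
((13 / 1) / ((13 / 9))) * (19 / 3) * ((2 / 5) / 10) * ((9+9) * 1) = 1026 / 25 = 41.04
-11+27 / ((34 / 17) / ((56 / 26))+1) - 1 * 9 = -6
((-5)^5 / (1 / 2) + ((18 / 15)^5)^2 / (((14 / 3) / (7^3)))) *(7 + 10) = -962045169338 / 9765625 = -98513.43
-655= -655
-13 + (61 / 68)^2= -56391 / 4624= -12.20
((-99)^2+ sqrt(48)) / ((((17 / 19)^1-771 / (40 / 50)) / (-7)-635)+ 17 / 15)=-78211980 / 3960601-31920 * sqrt(3) / 3960601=-19.76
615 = 615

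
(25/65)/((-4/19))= -95/52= -1.83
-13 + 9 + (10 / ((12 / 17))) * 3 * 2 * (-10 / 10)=-89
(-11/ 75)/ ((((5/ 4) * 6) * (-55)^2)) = -2/ 309375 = -0.00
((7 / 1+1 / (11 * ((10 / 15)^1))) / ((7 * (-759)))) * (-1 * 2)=157 / 58443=0.00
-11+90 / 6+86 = 90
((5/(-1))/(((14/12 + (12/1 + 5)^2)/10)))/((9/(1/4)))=-25/5223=-0.00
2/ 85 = 0.02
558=558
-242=-242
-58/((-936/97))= 2813/468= 6.01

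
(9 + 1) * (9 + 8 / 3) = 350 / 3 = 116.67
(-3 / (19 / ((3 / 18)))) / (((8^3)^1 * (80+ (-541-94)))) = 1 / 10798080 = 0.00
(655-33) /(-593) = -622 /593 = -1.05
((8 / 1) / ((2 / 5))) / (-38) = -10 / 19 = -0.53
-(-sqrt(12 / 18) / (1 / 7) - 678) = 7 * sqrt(6) / 3 +678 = 683.72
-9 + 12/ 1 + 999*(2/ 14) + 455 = 600.71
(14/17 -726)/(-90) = 6164/765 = 8.06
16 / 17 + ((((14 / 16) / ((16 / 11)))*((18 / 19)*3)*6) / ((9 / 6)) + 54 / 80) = 218477 / 25840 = 8.45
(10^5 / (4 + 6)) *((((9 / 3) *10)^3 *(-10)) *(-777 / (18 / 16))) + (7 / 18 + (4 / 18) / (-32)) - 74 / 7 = 1864799999989.81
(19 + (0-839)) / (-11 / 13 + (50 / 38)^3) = -18279235 / 31919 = -572.68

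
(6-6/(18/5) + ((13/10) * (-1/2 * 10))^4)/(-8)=-85891/384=-223.67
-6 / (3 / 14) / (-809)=28 / 809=0.03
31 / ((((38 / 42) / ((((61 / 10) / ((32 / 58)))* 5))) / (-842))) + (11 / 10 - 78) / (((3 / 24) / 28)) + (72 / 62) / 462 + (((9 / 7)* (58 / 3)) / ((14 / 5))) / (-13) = -532255925435099 / 330169840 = -1612067.07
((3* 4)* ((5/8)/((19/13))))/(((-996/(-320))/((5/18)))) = 6500/14193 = 0.46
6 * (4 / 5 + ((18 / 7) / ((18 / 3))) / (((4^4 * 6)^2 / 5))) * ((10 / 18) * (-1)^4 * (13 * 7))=242.67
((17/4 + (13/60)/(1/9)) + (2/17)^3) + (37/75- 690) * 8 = -5509.85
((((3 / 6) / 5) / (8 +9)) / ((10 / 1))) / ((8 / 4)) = 1 / 3400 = 0.00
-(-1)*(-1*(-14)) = 14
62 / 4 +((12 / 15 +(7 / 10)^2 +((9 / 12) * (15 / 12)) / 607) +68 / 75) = 17.70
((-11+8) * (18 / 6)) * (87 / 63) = -87 / 7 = -12.43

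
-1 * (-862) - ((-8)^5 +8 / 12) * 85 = 2786085.33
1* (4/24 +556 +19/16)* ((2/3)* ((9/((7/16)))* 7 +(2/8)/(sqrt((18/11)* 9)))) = 26753* sqrt(22)/5184 +53506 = 53530.21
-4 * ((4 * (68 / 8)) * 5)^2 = -115600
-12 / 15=-4 / 5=-0.80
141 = 141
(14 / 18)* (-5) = -3.89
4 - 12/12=3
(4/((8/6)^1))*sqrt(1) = 3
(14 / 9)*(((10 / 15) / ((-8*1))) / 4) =-7 / 216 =-0.03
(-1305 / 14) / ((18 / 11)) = -1595 / 28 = -56.96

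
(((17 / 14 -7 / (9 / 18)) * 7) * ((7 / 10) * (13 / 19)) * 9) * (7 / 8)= -1026207 / 3040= -337.57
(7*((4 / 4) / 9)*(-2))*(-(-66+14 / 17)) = -101.39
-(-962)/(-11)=-962/11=-87.45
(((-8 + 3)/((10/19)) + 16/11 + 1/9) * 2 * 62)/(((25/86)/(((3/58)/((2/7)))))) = -14659001/23925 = -612.71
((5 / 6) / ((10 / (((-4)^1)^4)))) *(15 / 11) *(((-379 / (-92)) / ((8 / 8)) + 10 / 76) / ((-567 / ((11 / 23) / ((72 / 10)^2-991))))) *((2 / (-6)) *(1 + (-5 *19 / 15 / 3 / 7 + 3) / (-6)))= -515216000 / 25289120853927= -0.00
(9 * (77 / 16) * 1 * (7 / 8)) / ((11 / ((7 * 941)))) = 2904867 / 128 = 22694.27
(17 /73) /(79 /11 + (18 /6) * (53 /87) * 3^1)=0.02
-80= -80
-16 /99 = -0.16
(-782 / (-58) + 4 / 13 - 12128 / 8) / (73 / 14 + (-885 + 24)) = 7928662 / 4516837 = 1.76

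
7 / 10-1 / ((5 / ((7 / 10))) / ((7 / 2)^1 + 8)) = -91 / 100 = -0.91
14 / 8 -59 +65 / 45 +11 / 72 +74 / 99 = -14495 / 264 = -54.91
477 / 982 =0.49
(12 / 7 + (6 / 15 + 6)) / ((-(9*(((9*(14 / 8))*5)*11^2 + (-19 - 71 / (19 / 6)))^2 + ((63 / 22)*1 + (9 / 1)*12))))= -18044224 / 1801434187887705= -0.00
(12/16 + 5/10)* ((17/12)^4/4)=1.26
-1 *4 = -4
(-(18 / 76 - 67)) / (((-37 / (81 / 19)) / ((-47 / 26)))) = 9658359 / 694564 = 13.91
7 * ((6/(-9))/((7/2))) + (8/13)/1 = -28/39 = -0.72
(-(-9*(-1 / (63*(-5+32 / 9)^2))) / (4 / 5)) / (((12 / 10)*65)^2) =-45 / 3198832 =-0.00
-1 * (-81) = 81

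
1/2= 0.50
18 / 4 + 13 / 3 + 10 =113 / 6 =18.83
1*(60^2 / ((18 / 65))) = 13000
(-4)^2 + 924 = 940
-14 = -14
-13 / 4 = -3.25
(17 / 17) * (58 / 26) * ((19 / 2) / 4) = 5.30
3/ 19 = 0.16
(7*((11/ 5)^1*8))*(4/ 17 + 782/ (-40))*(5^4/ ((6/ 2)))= -8427650/ 17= -495744.12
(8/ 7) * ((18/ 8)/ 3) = 6/ 7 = 0.86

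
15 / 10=3 / 2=1.50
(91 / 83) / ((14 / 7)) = 91 / 166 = 0.55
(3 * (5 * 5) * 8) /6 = 100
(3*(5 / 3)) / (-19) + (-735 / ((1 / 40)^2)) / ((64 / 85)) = -29675630 / 19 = -1561875.26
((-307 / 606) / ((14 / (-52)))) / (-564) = -3991 / 1196244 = -0.00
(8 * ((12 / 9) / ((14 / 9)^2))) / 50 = 108 / 1225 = 0.09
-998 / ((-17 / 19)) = 18962 / 17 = 1115.41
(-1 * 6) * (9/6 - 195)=1161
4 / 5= 0.80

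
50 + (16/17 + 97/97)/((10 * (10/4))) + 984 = 439483/425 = 1034.08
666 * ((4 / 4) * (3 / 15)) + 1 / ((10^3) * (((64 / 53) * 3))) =25574453 / 192000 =133.20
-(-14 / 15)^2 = -196 / 225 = -0.87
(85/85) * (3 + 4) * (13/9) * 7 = 637/9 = 70.78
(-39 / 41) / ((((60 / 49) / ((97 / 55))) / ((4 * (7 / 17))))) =-432523 / 191675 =-2.26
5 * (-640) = -3200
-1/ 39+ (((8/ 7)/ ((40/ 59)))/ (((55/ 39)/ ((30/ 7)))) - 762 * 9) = -720274351/ 105105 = -6852.90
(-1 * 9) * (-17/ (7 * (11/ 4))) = 612/ 77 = 7.95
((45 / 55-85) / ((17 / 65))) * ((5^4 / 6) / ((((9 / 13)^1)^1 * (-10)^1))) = 48904375 / 10098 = 4842.98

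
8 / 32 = 1 / 4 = 0.25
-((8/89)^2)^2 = -4096/62742241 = -0.00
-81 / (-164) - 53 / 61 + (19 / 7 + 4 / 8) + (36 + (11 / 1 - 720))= -46930011 / 70028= -670.16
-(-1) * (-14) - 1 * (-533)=519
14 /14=1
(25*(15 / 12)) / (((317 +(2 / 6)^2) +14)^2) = 405 / 1420864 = 0.00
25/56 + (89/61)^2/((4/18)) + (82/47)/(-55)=5383280613/538651960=9.99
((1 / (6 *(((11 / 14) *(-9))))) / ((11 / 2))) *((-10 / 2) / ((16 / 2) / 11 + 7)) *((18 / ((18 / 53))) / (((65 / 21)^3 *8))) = 127253 / 205419500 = 0.00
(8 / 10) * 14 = 56 / 5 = 11.20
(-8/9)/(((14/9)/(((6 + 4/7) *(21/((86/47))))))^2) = -189306882/90601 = -2089.46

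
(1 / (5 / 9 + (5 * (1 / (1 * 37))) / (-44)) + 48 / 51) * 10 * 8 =6057664 / 27523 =220.09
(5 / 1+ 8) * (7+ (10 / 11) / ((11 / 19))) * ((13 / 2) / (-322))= -175253 / 77924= -2.25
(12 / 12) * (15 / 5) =3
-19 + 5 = -14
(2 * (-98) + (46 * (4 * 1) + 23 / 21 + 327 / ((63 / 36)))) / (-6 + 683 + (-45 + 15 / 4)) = 14780 / 53403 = 0.28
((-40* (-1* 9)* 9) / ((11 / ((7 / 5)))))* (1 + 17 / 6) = 17388 / 11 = 1580.73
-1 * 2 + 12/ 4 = 1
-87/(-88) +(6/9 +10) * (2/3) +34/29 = 212963/22968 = 9.27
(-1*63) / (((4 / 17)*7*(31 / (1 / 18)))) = -17 / 248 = -0.07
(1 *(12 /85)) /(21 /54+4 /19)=4104 /17425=0.24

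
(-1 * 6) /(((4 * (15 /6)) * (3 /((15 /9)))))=-1 /3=-0.33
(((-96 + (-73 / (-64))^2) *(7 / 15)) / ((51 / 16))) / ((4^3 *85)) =-2715209 / 1065369600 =-0.00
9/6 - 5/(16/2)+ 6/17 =167/136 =1.23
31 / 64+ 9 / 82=1559 / 2624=0.59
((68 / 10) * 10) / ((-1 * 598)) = -34 / 299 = -0.11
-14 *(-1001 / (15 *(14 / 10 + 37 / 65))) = 474.43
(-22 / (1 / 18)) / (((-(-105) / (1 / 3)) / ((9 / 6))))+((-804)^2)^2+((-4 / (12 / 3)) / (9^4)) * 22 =95953821782000764 / 229635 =417853645054.11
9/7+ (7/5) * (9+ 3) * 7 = 4161/35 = 118.89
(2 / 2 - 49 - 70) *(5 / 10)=-59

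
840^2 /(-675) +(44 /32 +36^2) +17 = 6457 /24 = 269.04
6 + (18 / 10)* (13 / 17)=7.38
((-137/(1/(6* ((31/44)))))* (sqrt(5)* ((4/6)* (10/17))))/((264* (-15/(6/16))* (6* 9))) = 4247* sqrt(5)/10663488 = 0.00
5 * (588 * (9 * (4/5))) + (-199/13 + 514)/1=281667/13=21666.69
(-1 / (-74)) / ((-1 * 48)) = -1 / 3552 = -0.00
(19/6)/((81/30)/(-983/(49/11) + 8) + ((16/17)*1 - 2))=-52105/17631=-2.96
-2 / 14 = -1 / 7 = -0.14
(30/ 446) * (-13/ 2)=-195/ 446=-0.44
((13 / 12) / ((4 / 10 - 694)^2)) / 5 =65 / 144324288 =0.00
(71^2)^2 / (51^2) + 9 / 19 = 482845348 / 49419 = 9770.44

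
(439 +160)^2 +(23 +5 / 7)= 2511773 / 7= 358824.71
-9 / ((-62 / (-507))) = -73.60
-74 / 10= -37 / 5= -7.40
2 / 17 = 0.12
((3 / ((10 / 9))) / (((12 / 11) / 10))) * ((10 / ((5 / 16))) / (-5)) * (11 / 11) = -158.40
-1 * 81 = -81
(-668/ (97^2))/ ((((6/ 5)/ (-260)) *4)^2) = -208.30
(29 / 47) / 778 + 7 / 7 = 36595 / 36566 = 1.00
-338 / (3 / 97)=-32786 / 3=-10928.67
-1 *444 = -444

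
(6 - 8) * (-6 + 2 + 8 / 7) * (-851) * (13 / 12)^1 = -110630 / 21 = -5268.10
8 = 8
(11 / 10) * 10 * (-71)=-781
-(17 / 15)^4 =-83521 / 50625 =-1.65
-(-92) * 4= 368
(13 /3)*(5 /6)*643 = 41795 /18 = 2321.94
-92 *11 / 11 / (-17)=5.41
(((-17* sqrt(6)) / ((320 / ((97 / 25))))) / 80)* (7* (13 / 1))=-150059* sqrt(6) / 640000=-0.57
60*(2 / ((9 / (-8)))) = -320 / 3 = -106.67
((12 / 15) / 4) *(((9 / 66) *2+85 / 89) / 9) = 1202 / 44055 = 0.03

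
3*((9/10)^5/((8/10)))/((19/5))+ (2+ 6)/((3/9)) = 7473147/304000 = 24.58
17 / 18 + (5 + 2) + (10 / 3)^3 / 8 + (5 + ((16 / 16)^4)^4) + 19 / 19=1057 / 54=19.57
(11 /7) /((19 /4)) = 0.33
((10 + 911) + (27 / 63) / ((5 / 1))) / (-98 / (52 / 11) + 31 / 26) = -209547 / 4445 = -47.14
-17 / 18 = -0.94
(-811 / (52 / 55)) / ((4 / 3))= -133815 / 208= -643.34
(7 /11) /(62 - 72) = -7 /110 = -0.06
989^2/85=978121/85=11507.31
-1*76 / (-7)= 76 / 7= 10.86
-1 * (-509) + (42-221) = 330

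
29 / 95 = 0.31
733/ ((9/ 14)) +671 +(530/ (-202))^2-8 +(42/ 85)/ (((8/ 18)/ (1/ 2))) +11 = 56863295921/ 31215060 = 1821.66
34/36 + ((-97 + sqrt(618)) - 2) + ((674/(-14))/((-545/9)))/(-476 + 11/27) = -86466026513/881791470 + sqrt(618) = -73.20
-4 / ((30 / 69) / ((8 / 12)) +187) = -0.02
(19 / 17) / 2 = 19 / 34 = 0.56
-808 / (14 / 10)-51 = -628.14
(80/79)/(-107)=-0.01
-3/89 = -0.03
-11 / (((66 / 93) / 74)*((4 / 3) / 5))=-17205 / 4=-4301.25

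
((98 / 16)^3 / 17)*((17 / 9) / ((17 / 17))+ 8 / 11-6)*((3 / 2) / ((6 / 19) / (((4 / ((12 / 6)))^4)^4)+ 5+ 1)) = -4792549664 / 419129271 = -11.43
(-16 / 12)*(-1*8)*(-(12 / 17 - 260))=141056 / 51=2765.80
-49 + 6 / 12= -97 / 2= -48.50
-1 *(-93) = 93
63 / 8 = 7.88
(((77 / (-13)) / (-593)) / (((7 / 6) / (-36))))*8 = -19008 / 7709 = -2.47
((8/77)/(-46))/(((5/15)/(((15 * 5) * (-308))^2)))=-83160000/23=-3615652.17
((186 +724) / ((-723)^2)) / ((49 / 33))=1430 / 1219701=0.00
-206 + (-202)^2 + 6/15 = 202992/5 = 40598.40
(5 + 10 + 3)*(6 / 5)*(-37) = -3996 / 5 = -799.20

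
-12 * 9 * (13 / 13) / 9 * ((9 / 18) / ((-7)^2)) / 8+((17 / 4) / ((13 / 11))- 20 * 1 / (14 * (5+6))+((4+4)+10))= 150307 / 7007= 21.45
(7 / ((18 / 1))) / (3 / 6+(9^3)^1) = 7 / 13131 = 0.00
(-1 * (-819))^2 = 670761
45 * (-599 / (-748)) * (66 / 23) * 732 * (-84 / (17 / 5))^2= 5220838476000 / 112999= 46202519.28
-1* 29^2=-841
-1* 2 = -2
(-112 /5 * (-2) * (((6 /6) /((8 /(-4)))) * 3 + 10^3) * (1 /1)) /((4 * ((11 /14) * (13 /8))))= 6262592 /715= 8758.87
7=7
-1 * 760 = -760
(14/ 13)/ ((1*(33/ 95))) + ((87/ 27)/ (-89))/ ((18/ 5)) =6371245/ 2061774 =3.09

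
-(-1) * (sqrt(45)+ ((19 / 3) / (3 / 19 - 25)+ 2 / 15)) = -287 / 2360+ 3 * sqrt(5) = 6.59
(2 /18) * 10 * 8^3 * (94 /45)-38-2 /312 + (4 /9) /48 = 1211317 /1053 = 1150.35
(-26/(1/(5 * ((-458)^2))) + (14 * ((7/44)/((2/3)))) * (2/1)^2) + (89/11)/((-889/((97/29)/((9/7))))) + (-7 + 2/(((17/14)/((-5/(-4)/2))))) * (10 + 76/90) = -845144493539356/30992445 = -27269371.41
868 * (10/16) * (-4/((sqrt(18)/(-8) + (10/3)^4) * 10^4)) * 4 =-22498560/3199940951 - 8542422 * sqrt(2)/399992618875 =-0.01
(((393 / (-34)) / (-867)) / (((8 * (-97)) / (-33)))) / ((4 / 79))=341517 / 30499904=0.01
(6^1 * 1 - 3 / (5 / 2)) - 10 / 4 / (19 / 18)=231 / 95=2.43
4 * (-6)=-24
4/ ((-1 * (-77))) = 4/ 77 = 0.05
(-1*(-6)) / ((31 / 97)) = 582 / 31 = 18.77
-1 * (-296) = 296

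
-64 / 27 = -2.37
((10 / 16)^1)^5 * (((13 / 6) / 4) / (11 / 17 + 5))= 690625 / 75497472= 0.01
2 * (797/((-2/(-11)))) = 8767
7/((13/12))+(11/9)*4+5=1913/117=16.35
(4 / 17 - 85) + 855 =13094 / 17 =770.24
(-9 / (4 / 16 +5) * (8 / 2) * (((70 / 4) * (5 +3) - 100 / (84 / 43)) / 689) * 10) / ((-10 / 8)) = 238720 / 33761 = 7.07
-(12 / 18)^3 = -8 / 27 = -0.30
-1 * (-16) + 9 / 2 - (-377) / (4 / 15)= 5737 / 4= 1434.25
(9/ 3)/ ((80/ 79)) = 237/ 80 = 2.96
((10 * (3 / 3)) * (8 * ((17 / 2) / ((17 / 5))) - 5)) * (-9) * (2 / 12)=-225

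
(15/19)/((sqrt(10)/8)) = 12 *sqrt(10)/19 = 2.00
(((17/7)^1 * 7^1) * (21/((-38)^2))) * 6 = 1071/722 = 1.48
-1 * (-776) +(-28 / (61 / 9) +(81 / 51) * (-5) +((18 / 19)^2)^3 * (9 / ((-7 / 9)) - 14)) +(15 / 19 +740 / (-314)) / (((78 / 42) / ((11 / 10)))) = 1037870793174458883 / 1394027696830678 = 744.51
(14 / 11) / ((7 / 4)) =8 / 11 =0.73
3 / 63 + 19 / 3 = 134 / 21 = 6.38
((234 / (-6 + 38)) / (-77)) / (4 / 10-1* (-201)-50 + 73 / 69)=-3105 / 4984672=-0.00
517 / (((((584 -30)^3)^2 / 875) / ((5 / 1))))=2261875 / 28910698749983296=0.00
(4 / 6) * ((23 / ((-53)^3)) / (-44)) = 23 / 9825882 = 0.00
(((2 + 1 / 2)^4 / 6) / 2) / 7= 625 / 1344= 0.47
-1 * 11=-11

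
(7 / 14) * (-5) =-5 / 2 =-2.50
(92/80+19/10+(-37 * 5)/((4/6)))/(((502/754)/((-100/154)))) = 940615/3514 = 267.68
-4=-4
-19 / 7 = -2.71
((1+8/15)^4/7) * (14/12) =0.92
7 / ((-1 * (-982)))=7 / 982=0.01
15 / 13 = 1.15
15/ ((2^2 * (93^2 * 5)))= 1/ 11532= 0.00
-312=-312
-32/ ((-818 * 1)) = 16/ 409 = 0.04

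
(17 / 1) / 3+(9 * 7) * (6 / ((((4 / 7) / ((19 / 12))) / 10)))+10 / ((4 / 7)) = 10496.92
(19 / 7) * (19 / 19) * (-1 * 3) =-57 / 7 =-8.14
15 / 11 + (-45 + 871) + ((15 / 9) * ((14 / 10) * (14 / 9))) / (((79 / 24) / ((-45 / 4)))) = 708199 / 869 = 814.96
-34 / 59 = -0.58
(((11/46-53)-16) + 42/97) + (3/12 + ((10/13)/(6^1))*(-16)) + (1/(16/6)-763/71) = -3978431185/49421112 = -80.50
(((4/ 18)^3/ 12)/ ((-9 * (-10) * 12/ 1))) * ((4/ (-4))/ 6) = -1/ 7085880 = -0.00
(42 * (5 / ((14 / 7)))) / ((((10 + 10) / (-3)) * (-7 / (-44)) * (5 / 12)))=-1188 / 5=-237.60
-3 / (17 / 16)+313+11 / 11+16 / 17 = 5306 / 17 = 312.12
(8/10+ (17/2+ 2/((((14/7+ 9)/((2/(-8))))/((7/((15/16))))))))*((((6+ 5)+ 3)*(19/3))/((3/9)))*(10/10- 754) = -98713531/55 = -1794791.47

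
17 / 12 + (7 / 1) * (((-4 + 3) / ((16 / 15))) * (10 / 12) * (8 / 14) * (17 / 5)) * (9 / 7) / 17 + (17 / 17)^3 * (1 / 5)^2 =2743 / 4200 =0.65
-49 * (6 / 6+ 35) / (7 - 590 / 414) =-182574 / 577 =-316.42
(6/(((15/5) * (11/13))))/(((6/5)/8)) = 520/33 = 15.76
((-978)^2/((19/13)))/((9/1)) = 1381588/19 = 72715.16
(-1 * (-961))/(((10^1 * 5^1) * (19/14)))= 6727/475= 14.16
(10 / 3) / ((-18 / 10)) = -50 / 27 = -1.85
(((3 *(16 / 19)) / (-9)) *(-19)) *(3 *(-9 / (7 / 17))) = -2448 / 7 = -349.71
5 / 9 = 0.56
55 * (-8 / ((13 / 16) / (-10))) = 70400 / 13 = 5415.38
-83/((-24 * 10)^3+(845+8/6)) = 0.00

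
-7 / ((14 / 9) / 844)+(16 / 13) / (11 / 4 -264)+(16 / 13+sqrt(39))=-51579174 / 13585+sqrt(39)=-3790.53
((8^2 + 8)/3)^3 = 13824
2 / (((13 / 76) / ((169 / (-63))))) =-1976 / 63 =-31.37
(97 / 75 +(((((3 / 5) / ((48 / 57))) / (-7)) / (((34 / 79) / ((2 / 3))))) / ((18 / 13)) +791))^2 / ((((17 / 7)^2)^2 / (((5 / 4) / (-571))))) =-22573669021396642681 / 571589992355328000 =-39.49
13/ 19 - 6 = -101/ 19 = -5.32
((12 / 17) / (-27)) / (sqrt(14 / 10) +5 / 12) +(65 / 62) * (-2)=-2914745 / 1396023 - 64 * sqrt(35) / 15011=-2.11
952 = 952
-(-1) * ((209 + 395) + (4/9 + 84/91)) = 70828/117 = 605.37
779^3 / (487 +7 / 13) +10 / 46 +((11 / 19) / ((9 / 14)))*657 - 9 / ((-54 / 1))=4030821140542 / 4154559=970216.37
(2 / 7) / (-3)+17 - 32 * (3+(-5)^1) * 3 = 4387 / 21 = 208.90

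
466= 466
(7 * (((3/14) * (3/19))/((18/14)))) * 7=1.29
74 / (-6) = -37 / 3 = -12.33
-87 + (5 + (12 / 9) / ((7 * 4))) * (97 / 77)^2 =-9834929 / 124509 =-78.99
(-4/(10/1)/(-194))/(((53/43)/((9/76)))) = 387/1953580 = 0.00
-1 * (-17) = 17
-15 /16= -0.94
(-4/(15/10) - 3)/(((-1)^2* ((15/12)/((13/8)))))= -221/30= -7.37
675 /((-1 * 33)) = -225 /11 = -20.45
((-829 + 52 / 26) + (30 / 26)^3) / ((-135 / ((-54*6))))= -21762528 / 10985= -1981.11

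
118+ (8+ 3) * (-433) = -4645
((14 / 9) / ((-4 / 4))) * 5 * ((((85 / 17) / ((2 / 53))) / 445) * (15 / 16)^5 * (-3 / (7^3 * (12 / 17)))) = 380109375 / 18291359744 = 0.02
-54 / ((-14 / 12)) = 324 / 7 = 46.29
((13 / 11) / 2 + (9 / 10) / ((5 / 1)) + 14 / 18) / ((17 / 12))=15332 / 14025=1.09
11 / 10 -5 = -39 / 10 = -3.90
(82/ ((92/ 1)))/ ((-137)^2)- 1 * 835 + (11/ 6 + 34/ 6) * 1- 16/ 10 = -1789558356/ 2158435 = -829.10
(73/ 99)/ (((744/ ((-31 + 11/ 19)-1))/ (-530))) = 3849655/ 233244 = 16.50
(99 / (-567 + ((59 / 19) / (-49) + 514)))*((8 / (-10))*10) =368676 / 24701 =14.93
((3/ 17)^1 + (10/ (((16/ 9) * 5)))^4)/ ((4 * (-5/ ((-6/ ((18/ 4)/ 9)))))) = 74295/ 69632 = 1.07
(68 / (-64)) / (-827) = 17 / 13232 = 0.00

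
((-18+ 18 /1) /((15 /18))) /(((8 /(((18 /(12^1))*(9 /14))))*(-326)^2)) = 0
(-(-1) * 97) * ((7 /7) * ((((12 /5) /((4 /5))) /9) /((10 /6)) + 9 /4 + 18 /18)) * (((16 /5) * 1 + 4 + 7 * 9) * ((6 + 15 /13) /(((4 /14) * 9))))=13071429 /200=65357.14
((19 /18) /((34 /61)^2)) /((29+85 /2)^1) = 70699 /1487772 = 0.05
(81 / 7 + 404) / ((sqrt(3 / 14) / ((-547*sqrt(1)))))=-1591223*sqrt(42) / 21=-491062.08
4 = 4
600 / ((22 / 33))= 900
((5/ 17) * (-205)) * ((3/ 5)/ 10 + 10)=-20623/ 34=-606.56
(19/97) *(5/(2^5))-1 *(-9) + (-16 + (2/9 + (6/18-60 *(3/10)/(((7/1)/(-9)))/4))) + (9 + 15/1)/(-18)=-383567/195552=-1.96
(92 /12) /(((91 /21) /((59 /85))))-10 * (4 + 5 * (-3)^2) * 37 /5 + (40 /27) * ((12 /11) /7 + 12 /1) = -920644363 /255255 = -3606.76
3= 3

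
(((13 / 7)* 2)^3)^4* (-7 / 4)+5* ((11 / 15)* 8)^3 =-16102288943848661504 / 1334695551525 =-12064390.96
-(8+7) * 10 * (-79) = 11850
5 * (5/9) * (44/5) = 220/9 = 24.44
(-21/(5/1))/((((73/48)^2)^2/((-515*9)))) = 103338934272/28398241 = 3638.92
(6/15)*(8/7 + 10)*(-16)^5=-4673653.03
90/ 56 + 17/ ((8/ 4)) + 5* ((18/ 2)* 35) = 44383/ 28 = 1585.11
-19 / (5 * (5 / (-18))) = 342 / 25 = 13.68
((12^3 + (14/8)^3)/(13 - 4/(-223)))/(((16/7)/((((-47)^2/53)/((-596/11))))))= -4207846530965/93900763136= -44.81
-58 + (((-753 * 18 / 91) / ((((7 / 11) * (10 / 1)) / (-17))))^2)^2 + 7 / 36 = 92857902285080931745998211 / 3704590830622500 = 25065629790.34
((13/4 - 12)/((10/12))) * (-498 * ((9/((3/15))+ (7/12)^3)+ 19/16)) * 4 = 46570055/48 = 970209.48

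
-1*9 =-9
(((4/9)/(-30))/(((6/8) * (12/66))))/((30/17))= -374/6075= -0.06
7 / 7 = 1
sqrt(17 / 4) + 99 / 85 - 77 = -6446 / 85 + sqrt(17) / 2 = -73.77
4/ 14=2/ 7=0.29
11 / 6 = 1.83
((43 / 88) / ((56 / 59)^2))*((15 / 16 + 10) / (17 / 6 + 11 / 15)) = 56131125 / 33746944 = 1.66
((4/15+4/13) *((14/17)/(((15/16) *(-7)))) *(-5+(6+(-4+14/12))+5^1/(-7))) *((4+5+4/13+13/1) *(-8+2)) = -3177472/129285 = -24.58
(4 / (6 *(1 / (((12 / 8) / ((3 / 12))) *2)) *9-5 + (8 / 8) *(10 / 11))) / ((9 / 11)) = 968 / 81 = 11.95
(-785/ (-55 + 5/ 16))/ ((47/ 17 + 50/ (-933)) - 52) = -39842832/ 136809925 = -0.29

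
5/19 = 0.26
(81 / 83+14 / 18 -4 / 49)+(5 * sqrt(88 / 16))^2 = 139.17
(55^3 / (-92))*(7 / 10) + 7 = -231637 / 184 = -1258.90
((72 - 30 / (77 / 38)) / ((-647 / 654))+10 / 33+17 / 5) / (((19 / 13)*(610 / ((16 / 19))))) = -0.05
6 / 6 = 1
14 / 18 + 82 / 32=481 / 144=3.34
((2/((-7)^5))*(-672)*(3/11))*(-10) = -5760/26411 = -0.22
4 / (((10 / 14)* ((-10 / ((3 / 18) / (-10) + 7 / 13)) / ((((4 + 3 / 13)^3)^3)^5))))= -47217551586722628497939301150457477067908475259150463898549787700176239013671875 / 10460331703633494863985332768922716638017126572191254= -4513963125119748035007103000.00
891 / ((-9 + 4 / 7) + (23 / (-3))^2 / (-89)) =-4995837 / 50962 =-98.03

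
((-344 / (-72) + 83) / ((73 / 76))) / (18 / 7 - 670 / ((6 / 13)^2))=-840560 / 28906613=-0.03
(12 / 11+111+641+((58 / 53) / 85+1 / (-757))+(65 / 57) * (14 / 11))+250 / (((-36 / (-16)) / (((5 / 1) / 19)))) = 5027836827071 / 6414746085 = 783.79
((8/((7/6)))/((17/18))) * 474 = 409536/119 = 3441.48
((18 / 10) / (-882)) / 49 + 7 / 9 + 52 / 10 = 1291729 / 216090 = 5.98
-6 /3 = -2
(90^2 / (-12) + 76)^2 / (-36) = -358801 / 36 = -9966.69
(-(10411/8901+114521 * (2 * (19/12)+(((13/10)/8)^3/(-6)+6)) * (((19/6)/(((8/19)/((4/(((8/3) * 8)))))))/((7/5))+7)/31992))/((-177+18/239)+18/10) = 255482071982600409439/169540599638340403200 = 1.51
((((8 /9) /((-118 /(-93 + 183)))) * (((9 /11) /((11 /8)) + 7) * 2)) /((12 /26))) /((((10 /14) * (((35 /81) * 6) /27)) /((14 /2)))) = -81287388 /35695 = -2277.28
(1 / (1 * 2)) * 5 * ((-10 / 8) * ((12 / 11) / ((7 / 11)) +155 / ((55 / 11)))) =-5725 / 56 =-102.23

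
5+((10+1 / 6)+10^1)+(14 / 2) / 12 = 103 / 4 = 25.75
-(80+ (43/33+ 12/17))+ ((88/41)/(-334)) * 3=-315083981/3841167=-82.03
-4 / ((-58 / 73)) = 146 / 29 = 5.03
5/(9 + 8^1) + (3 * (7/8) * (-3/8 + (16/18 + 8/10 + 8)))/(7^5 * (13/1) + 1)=1049160607/3565789440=0.29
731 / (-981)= -731 / 981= -0.75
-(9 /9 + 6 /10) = -1.60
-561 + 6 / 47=-26361 / 47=-560.87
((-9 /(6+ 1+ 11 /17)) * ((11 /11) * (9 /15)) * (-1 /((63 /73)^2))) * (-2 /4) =-0.47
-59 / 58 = -1.02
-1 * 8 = -8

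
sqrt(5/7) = 0.85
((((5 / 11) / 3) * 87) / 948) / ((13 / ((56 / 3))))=2030 / 101673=0.02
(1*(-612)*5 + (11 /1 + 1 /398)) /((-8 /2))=1213501 /1592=762.25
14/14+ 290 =291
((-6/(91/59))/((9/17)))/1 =-2006/273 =-7.35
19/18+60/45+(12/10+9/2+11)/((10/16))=13099/450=29.11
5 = 5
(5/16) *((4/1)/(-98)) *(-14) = 5/28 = 0.18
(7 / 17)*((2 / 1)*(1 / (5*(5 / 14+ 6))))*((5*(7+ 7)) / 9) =2744 / 13617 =0.20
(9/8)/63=1/56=0.02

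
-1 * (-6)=6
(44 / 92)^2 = 121 / 529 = 0.23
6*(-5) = -30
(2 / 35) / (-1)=-0.06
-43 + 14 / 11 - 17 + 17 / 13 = -8211 / 143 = -57.42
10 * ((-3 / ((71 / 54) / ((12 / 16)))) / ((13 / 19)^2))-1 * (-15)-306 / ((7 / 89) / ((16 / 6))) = -10396.41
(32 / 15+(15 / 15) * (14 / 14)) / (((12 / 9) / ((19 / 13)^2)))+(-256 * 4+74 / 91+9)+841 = -3978831 / 23660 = -168.17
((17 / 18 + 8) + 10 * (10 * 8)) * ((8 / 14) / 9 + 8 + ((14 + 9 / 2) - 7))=35892865 / 2268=15825.78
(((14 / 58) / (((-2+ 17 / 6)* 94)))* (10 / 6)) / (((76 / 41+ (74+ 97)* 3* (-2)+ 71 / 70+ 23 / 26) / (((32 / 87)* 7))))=-14625520 / 1130671376553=-0.00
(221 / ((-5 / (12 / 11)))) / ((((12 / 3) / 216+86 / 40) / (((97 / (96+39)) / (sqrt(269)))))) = -1028976 * sqrt(269) / 17324945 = -0.97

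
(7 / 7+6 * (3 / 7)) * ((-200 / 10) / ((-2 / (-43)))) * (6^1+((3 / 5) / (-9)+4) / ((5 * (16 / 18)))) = -296055 / 28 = -10573.39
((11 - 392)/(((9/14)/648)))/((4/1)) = -96012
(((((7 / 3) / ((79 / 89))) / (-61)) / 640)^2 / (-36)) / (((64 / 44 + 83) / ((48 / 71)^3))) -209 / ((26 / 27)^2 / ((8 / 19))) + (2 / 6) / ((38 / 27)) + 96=39792247199195568926191 / 29752685005626031378800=1.34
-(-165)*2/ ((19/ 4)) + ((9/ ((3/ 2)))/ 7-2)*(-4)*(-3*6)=-1704/ 133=-12.81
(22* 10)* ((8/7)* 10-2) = 14520/7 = 2074.29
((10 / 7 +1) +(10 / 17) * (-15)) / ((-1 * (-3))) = -761 / 357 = -2.13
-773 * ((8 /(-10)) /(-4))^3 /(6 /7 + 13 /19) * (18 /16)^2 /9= -925281 /1640000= -0.56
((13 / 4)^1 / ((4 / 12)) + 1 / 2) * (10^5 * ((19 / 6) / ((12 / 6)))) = 4868750 / 3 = 1622916.67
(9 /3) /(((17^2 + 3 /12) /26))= 24 /89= 0.27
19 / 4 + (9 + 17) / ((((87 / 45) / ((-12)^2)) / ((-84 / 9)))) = -2096089 / 116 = -18069.73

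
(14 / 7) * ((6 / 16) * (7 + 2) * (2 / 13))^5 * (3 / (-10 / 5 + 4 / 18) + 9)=129140163 / 233971712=0.55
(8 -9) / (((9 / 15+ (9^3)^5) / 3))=-5 / 343151886824416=-0.00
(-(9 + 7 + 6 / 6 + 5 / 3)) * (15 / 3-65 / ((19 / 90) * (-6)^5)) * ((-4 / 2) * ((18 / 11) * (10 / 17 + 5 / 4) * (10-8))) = 36194375 / 31977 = 1131.89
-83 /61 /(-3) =83 /183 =0.45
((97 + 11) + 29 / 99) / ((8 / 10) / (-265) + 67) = 14205325 / 8788329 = 1.62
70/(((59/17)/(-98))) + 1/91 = -10612361/5369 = -1976.60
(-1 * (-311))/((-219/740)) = -230140/219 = -1050.87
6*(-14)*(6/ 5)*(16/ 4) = -2016/ 5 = -403.20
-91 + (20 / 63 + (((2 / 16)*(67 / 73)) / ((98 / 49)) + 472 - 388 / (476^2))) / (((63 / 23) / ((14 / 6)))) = 1251556221649 / 4019231664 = 311.39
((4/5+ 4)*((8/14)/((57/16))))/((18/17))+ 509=509.73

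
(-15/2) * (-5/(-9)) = -25/6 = -4.17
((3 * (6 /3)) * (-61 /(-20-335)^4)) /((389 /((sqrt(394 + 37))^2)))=-0.00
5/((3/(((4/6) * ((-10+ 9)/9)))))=-10/81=-0.12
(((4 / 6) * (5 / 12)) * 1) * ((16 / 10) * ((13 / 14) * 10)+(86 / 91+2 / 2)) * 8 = 30580 / 819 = 37.34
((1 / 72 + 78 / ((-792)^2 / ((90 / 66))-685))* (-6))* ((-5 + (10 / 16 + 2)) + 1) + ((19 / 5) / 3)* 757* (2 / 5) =704878220447 / 1837234400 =383.66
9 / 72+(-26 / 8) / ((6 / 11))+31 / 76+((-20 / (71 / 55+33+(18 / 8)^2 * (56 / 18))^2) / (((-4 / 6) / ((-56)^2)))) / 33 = -118461674197 / 27633162468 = -4.29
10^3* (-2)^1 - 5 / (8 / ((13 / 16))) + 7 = -255169 / 128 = -1993.51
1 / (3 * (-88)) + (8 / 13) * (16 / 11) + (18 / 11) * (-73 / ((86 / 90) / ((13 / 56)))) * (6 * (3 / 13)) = -40588501 / 1033032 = -39.29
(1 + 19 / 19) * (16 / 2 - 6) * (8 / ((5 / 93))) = 2976 / 5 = 595.20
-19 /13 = -1.46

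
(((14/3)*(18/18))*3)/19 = 14/19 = 0.74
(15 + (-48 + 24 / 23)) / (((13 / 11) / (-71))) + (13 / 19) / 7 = 76350542 / 39767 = 1919.95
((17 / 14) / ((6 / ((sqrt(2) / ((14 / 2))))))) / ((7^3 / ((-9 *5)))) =-255 *sqrt(2) / 67228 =-0.01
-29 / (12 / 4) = -29 / 3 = -9.67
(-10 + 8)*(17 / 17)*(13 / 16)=-13 / 8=-1.62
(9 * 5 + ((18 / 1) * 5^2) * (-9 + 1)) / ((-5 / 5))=3555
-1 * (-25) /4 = 25 /4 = 6.25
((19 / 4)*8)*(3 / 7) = 114 / 7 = 16.29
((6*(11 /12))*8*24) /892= 264 /223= 1.18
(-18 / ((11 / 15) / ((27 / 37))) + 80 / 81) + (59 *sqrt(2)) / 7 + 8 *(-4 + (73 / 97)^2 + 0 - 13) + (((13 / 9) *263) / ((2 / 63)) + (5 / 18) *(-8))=59 *sqrt(2) / 7 + 7330256012351 / 620373006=11827.80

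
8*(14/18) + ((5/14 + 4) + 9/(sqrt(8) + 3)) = 4735/126 - 18*sqrt(2) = 12.12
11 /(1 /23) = 253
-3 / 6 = -1 / 2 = -0.50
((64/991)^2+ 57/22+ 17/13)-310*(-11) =958880507831/280875166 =3413.90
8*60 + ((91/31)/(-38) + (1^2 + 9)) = 577129/1178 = 489.92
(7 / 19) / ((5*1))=7 / 95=0.07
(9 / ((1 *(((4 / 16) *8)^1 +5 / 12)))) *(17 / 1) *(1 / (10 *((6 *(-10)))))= -153 / 1450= -0.11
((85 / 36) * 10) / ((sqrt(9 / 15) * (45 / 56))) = 2380 * sqrt(15) / 243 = 37.93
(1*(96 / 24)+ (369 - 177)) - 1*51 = 145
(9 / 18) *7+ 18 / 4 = 8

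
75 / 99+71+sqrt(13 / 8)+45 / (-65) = sqrt(26) / 4+30487 / 429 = 72.34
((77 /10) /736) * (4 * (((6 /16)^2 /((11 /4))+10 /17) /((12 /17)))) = 13391 /353280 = 0.04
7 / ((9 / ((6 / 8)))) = 7 / 12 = 0.58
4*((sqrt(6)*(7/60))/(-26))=-7*sqrt(6)/390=-0.04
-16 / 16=-1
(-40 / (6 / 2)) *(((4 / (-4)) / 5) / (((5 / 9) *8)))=3 / 5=0.60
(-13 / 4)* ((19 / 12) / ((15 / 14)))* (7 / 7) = -1729 / 360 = -4.80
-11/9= -1.22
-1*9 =-9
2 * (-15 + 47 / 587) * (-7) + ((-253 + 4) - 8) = -28247 / 587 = -48.12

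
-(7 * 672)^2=-22127616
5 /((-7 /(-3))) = 2.14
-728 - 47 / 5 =-3687 / 5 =-737.40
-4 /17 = -0.24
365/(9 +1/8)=40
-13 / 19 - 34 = -659 / 19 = -34.68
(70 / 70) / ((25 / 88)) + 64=1688 / 25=67.52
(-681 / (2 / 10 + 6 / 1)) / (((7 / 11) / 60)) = -2247300 / 217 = -10356.22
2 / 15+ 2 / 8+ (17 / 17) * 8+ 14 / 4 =11.88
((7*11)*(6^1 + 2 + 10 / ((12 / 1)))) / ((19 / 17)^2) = 1179409 / 2166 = 544.51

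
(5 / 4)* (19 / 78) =95 / 312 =0.30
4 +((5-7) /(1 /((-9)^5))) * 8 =944788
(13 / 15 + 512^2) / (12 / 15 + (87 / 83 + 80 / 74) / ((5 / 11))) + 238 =12135831365 / 252639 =48036.25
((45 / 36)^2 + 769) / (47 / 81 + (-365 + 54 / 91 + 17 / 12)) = -90877059 / 42741148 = -2.13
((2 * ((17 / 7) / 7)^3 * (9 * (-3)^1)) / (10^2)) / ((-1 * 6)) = 44217 / 11764900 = 0.00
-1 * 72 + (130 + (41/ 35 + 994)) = 36861/ 35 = 1053.17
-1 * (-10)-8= 2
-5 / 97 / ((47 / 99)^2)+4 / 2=379541 / 214273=1.77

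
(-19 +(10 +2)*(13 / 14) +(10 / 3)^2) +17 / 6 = 767 / 126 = 6.09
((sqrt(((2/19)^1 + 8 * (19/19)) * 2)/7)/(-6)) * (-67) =67 * sqrt(1463)/399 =6.42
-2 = -2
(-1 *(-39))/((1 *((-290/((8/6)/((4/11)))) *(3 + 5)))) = -143/2320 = -0.06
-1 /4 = -0.25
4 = 4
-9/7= -1.29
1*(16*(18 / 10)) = 144 / 5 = 28.80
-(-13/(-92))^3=-2197/778688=-0.00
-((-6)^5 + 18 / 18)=7775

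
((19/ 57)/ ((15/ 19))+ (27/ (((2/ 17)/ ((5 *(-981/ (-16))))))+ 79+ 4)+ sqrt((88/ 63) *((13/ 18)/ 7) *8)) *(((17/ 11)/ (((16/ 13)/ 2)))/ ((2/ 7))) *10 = 1105 *sqrt(286)/ 198+ 14265154631/ 2304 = 6191567.74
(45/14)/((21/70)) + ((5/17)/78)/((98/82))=696355/64974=10.72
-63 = -63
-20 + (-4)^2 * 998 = 15948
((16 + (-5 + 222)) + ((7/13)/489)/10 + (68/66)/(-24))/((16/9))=977399807/7458880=131.04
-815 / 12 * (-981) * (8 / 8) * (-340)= -22652925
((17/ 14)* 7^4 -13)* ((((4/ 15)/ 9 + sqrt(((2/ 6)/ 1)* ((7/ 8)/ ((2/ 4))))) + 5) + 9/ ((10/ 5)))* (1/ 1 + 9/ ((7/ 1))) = 7740* sqrt(21)/ 7 + 442556/ 7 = 68289.31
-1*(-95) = 95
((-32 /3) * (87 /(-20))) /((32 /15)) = 21.75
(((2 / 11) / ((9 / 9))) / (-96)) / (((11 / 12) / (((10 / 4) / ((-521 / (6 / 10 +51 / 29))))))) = 0.00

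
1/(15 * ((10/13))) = 13/150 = 0.09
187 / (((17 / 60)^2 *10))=3960 / 17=232.94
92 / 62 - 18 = -512 / 31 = -16.52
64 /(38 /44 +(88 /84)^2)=620928 /19027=32.63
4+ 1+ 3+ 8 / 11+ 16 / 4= 140 / 11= 12.73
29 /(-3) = -29 /3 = -9.67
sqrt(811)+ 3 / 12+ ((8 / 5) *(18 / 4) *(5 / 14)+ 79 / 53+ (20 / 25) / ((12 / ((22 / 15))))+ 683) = sqrt(811)+ 229526123 / 333900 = 715.89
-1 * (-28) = 28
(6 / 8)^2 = 9 / 16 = 0.56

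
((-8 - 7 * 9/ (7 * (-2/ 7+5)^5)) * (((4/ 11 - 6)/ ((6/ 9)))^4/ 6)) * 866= -13917512595199039/ 2357947691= -5902383.95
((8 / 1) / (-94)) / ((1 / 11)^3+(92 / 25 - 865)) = 66550 / 673519353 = 0.00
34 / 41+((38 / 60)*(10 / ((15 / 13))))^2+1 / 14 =36066091 / 1162350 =31.03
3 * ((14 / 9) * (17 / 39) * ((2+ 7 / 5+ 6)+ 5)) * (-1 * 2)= -3808 / 65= -58.58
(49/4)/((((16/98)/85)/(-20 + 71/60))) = -46082393/384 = -120006.23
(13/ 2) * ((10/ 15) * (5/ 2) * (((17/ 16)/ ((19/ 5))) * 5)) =15.15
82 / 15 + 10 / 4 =239 / 30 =7.97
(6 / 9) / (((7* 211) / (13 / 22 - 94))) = -685 / 16247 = -0.04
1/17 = 0.06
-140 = -140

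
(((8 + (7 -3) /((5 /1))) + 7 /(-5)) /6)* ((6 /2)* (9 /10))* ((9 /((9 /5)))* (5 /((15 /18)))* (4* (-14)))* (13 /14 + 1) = -53946 /5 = -10789.20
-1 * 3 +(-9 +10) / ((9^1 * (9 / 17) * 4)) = -955 / 324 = -2.95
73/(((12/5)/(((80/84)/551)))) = 0.05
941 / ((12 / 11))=10351 / 12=862.58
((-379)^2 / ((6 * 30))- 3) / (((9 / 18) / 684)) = 5437838 / 5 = 1087567.60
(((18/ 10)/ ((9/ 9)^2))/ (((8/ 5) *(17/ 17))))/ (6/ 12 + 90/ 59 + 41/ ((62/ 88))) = 5487/ 293708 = 0.02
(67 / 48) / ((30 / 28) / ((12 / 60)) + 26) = 469 / 10536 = 0.04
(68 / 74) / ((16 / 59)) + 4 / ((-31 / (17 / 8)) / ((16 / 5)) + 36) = 1112463 / 316424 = 3.52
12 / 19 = 0.63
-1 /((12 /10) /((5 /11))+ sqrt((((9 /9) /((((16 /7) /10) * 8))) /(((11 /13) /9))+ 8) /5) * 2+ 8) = -1170400 /11237181+ 500 * sqrt(534985) /11237181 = -0.07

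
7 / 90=0.08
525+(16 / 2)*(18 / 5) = 2769 / 5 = 553.80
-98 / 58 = -49 / 29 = -1.69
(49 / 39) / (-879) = -49 / 34281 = -0.00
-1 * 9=-9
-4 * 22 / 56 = -11 / 7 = -1.57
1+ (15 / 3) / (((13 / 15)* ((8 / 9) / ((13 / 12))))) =257 / 32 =8.03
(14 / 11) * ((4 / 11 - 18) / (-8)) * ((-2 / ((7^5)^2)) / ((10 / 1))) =-97 / 48827864470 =-0.00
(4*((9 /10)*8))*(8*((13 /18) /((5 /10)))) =1664 /5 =332.80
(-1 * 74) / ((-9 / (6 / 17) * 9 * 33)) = 148 / 15147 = 0.01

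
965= 965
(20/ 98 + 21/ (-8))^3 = -854670349/ 60236288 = -14.19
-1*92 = -92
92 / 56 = 23 / 14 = 1.64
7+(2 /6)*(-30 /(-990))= 694 /99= 7.01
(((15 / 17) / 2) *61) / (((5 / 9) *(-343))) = -1647 / 11662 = -0.14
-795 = -795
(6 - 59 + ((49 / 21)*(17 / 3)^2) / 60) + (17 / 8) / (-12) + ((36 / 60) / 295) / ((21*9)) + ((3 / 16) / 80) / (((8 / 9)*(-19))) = -1689911486587 / 32543078400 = -51.93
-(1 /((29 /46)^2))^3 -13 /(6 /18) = -32672406415 /594823321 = -54.93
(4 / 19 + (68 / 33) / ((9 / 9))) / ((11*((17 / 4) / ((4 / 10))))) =11392 / 586245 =0.02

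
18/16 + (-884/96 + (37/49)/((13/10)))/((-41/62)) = 14.17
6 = 6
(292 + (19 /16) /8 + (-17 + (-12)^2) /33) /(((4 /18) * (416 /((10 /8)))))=18754365 /4685824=4.00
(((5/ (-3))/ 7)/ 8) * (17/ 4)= -85/ 672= -0.13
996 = 996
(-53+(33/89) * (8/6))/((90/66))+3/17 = -869846/22695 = -38.33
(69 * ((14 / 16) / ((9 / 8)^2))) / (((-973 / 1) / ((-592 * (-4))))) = -435712 / 3753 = -116.10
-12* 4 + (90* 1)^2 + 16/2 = 8060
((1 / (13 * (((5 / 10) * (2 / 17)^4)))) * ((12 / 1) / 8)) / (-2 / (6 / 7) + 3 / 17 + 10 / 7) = -89450991 / 54080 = -1654.05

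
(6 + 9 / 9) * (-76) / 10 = -266 / 5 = -53.20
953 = 953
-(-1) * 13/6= 13/6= 2.17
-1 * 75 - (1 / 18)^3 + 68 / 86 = -18609955 / 250776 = -74.21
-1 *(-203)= 203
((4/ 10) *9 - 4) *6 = -12/ 5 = -2.40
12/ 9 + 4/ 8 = 11/ 6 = 1.83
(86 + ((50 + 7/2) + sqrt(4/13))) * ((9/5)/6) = 3 * sqrt(13)/65 + 837/20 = 42.02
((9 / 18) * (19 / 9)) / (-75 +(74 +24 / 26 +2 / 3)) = 247 / 138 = 1.79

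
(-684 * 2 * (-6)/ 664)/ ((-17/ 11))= -8.00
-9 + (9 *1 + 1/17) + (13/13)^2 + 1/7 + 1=262/119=2.20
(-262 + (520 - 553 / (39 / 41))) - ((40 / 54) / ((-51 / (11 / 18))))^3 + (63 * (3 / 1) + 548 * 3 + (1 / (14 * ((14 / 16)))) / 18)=1830390596225526854 / 1212463801385109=1509.65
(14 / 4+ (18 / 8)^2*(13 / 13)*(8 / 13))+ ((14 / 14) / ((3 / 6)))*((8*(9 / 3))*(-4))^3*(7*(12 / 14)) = -138018730 / 13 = -10616825.38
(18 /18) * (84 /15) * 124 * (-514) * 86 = -30695257.60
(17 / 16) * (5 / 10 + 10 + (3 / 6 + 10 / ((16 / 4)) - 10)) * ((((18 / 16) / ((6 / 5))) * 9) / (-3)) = -5355 / 512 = -10.46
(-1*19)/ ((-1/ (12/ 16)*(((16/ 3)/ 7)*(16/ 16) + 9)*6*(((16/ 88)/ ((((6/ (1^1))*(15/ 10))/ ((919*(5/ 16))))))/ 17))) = 671517/ 941975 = 0.71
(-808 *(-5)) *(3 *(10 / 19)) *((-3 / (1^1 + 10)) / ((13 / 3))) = -1090800 / 2717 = -401.47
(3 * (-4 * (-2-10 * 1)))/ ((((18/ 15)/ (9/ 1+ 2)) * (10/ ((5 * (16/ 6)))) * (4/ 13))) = 5720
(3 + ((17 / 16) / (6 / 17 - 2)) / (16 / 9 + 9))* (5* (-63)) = -5749515 / 6208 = -926.15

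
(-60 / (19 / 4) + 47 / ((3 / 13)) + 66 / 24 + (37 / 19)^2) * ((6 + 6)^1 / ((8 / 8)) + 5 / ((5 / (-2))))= 4279525 / 2166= 1975.77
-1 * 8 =-8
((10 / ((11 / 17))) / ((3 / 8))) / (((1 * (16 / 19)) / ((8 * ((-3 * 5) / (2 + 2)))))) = -16150 / 11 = -1468.18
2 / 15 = 0.13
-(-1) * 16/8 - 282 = -280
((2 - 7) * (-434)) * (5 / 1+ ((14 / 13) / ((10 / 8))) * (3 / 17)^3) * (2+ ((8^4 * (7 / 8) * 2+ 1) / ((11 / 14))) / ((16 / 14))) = 121860893210301 / 1405118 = 86726448.04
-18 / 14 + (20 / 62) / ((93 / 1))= -25877 / 20181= -1.28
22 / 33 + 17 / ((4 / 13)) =671 / 12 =55.92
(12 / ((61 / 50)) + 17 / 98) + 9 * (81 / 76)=4452787 / 227164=19.60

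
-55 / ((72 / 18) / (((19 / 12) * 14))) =-7315 / 24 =-304.79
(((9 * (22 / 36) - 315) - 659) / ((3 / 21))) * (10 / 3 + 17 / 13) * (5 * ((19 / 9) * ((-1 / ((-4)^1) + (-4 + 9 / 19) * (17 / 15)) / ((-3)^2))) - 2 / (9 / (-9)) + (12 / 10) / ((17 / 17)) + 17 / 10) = -464217397 / 29160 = -15919.66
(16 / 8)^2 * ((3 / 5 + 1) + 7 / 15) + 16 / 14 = 988 / 105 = 9.41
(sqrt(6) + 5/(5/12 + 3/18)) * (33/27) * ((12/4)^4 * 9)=891 * sqrt(6) + 53460/7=9819.64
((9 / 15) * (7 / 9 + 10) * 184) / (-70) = -17.00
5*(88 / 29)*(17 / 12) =1870 / 87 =21.49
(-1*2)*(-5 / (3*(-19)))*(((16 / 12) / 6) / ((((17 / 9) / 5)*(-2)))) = 50 / 969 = 0.05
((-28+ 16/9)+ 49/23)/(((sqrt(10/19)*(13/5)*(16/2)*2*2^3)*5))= -4987*sqrt(190)/3444480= -0.02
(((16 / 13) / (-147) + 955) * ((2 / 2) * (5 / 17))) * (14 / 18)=9124945 / 41769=218.46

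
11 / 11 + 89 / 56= 145 / 56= 2.59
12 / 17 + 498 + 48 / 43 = 365370 / 731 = 499.82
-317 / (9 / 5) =-1585 / 9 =-176.11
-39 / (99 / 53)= -689 / 33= -20.88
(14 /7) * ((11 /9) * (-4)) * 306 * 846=-2531232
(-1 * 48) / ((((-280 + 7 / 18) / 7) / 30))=25920 / 719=36.05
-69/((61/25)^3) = -1078125/226981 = -4.75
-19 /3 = -6.33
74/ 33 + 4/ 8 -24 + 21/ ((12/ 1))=-2575/ 132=-19.51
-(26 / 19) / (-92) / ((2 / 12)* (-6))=-13 / 874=-0.01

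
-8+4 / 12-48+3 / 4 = -659 / 12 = -54.92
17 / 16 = 1.06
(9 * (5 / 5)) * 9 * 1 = 81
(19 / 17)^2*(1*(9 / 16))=3249 / 4624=0.70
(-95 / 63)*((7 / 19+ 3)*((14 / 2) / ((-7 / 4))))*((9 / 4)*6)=1920 / 7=274.29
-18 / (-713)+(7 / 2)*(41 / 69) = 9005 / 4278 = 2.10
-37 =-37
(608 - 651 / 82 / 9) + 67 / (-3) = 143857 / 246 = 584.78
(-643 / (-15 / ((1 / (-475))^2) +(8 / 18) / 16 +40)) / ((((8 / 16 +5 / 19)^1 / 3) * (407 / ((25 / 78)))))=10995300 / 18694403056901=0.00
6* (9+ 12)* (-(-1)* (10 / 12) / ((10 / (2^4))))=168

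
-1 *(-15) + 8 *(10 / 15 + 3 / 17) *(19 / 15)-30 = -4939 / 765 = -6.46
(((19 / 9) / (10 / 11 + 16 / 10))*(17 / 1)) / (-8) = -17765 / 9936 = -1.79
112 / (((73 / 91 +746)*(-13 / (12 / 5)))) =-0.03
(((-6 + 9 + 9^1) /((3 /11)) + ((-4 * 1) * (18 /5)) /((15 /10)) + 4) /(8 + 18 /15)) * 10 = 960 /23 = 41.74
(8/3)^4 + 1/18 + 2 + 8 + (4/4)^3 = 9983/162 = 61.62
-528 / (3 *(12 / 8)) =-352 / 3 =-117.33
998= 998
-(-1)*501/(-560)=-501/560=-0.89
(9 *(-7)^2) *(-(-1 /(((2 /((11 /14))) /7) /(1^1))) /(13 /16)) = 19404 /13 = 1492.62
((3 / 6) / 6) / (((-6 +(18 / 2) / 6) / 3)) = -1 / 18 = -0.06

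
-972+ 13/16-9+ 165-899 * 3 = -56195/16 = -3512.19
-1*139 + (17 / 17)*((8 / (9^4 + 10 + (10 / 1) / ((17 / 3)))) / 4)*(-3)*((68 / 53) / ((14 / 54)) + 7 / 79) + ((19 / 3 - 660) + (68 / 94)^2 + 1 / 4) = -68745486413465153 / 86811042122364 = -791.90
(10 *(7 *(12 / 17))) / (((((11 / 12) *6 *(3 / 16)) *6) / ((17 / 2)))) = 2240 / 33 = 67.88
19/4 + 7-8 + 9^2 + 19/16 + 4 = 1439/16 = 89.94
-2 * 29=-58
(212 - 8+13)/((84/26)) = 403/6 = 67.17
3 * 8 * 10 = 240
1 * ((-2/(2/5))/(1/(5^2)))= -125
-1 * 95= -95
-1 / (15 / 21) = -7 / 5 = -1.40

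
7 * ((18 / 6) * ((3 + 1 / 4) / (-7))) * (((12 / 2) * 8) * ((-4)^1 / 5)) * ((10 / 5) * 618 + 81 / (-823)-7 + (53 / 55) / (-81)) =460096.30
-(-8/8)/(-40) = -1/40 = -0.02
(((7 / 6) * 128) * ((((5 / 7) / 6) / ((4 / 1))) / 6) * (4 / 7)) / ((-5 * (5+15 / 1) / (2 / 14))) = -0.00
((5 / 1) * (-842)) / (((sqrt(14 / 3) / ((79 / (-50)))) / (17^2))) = 9611851 * sqrt(42) / 70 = 889884.49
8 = 8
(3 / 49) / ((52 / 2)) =3 / 1274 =0.00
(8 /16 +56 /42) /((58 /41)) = 451 /348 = 1.30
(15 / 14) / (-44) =-15 / 616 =-0.02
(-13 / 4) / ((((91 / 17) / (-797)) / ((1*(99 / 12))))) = 447117 / 112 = 3992.12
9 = 9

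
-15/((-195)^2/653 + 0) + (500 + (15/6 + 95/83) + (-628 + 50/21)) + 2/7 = -51316243/420810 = -121.95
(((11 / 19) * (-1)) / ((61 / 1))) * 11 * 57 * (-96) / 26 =17424 / 793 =21.97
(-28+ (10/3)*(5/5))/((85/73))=-5402/255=-21.18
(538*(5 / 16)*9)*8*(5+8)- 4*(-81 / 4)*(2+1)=157608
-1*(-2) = 2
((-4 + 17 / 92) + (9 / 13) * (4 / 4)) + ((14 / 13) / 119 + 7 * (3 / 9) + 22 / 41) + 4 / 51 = -137971 / 833612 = -0.17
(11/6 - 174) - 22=-1165/6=-194.17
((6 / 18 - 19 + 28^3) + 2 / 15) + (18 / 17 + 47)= 5605289 / 255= 21981.53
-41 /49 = -0.84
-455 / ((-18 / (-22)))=-5005 / 9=-556.11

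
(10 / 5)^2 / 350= 2 / 175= 0.01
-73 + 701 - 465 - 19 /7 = 1122 /7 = 160.29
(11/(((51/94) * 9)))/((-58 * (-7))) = 517/93177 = 0.01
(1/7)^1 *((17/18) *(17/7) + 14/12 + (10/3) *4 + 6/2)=1247/441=2.83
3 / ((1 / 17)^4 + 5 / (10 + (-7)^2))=14783217 / 417664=35.39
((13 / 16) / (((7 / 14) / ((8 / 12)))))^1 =1.08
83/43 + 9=470/43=10.93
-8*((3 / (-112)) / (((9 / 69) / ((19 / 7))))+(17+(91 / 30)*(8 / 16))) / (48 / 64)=-422402 / 2205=-191.57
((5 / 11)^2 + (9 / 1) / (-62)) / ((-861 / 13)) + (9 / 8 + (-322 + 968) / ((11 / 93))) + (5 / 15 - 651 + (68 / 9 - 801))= 311488177541 / 77510664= 4018.65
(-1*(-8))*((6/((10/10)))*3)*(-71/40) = -1278/5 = -255.60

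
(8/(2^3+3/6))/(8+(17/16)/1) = 256/2465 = 0.10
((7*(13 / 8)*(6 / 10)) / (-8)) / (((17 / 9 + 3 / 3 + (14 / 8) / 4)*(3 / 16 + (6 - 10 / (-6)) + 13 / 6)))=-2268 / 88615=-0.03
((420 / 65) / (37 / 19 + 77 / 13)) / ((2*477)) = 133 / 154548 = 0.00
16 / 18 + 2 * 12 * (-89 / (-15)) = 6448 / 45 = 143.29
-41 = -41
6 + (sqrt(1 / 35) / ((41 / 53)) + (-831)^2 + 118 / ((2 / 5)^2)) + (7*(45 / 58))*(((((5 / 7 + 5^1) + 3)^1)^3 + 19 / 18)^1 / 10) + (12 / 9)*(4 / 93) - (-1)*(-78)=53*sqrt(35) / 1435 + 2193485634421 / 3171672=691586.75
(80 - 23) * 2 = 114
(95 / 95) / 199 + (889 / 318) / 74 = 200443 / 4682868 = 0.04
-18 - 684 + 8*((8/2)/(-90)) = -31606/45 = -702.36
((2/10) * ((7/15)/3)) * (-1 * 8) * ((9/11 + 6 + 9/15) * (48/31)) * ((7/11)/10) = -426496/2344375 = -0.18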